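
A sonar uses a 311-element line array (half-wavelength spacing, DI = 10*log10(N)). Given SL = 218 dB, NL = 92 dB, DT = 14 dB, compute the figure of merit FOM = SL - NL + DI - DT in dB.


Step 1: DI = 10*log10(311) = 24.93 dB
Step 2: FOM = SL - NL + DI - DT = 218 - 92 + 24.93 - 14 = 136.93

136.93 dB


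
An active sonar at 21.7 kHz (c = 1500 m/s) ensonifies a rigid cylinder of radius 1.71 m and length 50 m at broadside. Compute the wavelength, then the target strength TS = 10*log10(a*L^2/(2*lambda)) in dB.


Step 1: lambda = c/f = 1500/21700 = 0.06912 m
Step 2: TS = 10*log10(a*L^2/(2*lambda)) = 10*log10(1.71*50^2/(2*0.06912)) = 44.9

44.9 dB


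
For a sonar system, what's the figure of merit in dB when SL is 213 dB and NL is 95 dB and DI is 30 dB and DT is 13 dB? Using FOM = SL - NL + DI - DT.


FOM = SL - NL + DI - DT = 213 - 95 + 30 - 13 = 135

135 dB


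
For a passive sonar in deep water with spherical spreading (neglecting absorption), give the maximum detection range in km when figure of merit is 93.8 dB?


At max range FOM = TL, so 20*log10(R) = 93.8
R = 10^(93.8/20) = 48977.88 m = 48.98 km

48.98 km


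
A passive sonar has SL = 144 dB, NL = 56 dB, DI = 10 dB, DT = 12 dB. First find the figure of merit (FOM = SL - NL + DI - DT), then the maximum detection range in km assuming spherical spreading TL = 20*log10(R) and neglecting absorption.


Step 1: FOM = SL - NL + DI - DT = 144 - 56 + 10 - 12 = 86 dB
Step 2: at max range FOM = TL = 20*log10(R), so R = 10^(86/20) = 19952.62 m = 19.95 km

19.95 km


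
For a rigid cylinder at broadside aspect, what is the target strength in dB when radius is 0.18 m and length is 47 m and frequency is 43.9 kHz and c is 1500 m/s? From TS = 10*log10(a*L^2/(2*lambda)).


lambda = 1500/43900 = 0.03417 m
TS = 10*log10(0.18*47^2/(2*0.03417)) = 37.65

37.65 dB


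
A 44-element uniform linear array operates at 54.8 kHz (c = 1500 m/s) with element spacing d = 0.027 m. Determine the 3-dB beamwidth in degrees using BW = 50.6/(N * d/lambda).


1.17 deg


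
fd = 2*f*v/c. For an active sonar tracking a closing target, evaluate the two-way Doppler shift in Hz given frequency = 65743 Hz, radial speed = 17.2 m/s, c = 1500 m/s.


fd = 2*f*v/c = 2 * 65743 * 17.2 / 1500 = 1507.71

1507.71 Hz


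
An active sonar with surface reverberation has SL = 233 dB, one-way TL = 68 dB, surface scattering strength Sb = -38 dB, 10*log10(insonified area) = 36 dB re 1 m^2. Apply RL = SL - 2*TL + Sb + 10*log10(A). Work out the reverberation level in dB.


95 dB


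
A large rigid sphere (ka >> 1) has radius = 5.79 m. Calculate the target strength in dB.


TS = 10*log10(5.79^2 / 4) = 10*log10(8.381025) = 9.23

9.23 dB


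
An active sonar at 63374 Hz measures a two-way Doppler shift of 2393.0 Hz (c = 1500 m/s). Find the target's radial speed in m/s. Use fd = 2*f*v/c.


From fd = 2*f*v/c, v = c*fd/(2*f) = 1500 * 2393.0 / (2*63374) = 28.32

28.32 m/s


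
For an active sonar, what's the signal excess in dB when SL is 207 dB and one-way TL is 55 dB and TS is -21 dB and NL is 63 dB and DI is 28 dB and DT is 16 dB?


SE = SL - 2*TL + TS - NL + DI - DT = 207 - 2*55 + (-21) - 63 + 28 - 16 = 25

25 dB


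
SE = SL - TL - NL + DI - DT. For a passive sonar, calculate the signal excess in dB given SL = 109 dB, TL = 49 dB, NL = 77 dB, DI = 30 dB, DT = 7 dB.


SE = SL - TL - NL + DI - DT = 109 - 49 - 77 + 30 - 7 = 6

6 dB


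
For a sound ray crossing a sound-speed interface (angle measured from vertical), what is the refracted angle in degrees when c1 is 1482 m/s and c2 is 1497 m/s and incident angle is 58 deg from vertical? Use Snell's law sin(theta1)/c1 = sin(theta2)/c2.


sin(theta2) = (c2/c1)*sin(theta1) = (1497/1482)*sin(58 deg) = 0.85663
theta2 = arcsin(0.85663) = 58.94

58.94 deg


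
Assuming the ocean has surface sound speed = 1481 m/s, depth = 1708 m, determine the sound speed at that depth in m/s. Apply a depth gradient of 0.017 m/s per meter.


c = 1481 + 0.017 * 1708 = 1510.036

1510.036 m/s


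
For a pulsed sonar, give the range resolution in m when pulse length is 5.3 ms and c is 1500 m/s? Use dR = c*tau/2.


3.975 m


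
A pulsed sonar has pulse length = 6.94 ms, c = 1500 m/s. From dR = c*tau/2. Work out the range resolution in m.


5.205 m


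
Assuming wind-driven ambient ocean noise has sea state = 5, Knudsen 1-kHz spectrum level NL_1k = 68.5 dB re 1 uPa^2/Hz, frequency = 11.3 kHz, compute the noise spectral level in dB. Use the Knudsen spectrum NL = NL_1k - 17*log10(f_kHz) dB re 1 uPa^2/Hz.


50.6 dB


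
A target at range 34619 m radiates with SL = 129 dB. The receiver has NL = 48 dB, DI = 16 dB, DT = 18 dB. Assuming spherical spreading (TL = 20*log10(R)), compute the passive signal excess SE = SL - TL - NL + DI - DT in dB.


-11.79 dB


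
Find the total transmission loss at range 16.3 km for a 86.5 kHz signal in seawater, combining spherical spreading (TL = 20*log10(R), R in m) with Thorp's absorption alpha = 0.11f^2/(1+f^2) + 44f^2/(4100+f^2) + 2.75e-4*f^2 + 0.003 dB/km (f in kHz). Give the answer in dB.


Step 1 (Thorp): alpha = 0.11*7482.25/(1+7482.25) + 44*7482.25/(4100+7482.25) + 2.75e-4*7482.25 + 0.003 = 30.595 dB/km
Step 2: TL_spread = 20*log10(16300) = 84.24 dB
Step 3: TL_abs = alpha*R = 30.595 * 16.3 = 498.7 dB
Step 4: TL_total = 84.24 + 498.7 = 582.94

582.94 dB


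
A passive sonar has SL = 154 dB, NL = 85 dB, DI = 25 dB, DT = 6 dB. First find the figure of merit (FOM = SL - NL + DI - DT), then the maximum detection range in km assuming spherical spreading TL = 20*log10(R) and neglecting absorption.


Step 1: FOM = SL - NL + DI - DT = 154 - 85 + 25 - 6 = 88 dB
Step 2: at max range FOM = TL = 20*log10(R), so R = 10^(88/20) = 25118.86 m = 25.12 km

25.12 km


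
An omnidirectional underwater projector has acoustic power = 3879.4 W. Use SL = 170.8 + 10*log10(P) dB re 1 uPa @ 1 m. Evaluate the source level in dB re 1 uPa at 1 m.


SL = 170.8 + 10*log10(3879.4) = 170.8 + 35.89 = 206.69

206.69 dB


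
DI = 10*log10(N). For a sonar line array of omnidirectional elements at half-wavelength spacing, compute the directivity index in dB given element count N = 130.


DI = 10*log10(130) = 21.14

21.14 dB


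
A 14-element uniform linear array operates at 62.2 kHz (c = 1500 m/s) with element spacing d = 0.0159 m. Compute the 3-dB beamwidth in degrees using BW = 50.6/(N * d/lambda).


5.48 deg


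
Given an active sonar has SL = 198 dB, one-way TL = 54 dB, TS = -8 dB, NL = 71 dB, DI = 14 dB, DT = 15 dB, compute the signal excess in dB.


10 dB


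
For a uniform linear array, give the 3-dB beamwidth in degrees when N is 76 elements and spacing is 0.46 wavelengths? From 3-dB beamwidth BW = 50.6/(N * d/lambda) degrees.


BW = 50.6 / (76 * 0.46) = 50.6 / 34.96 = 1.45

1.45 deg


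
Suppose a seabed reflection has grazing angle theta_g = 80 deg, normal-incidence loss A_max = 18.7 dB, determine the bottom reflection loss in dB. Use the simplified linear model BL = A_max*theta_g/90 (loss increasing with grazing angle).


BL = A_max * theta_g / 90 = 18.7 * 80 / 90 = 16.62

16.62 dB


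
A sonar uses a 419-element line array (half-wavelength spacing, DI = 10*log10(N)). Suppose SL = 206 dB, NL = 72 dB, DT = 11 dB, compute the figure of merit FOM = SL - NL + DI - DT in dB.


149.22 dB


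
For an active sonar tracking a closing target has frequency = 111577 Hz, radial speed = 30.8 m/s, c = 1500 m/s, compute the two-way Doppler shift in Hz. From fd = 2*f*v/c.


4582.1 Hz


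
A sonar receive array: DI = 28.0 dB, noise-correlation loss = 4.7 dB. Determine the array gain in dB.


AG = DI - L_corr = 28.0 - 4.7 = 23.3

23.3 dB


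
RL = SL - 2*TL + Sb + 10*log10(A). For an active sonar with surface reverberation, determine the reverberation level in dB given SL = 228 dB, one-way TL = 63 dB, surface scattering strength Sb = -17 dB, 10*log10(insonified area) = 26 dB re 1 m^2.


111 dB


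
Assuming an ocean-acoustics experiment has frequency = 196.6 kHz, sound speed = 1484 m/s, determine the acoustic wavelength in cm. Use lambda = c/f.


lambda = c/f = 1484 / 196600 = 0.0075 m = 0.75 cm

0.75 cm


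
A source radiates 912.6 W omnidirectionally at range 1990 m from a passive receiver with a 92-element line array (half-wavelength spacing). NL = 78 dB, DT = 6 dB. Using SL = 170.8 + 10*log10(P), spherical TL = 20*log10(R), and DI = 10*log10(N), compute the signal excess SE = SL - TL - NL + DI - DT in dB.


70.06 dB


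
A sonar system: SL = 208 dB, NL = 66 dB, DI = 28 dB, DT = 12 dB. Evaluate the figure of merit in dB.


158 dB


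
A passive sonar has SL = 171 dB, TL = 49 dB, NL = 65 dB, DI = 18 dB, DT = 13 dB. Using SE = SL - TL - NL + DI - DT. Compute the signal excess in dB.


SE = SL - TL - NL + DI - DT = 171 - 49 - 65 + 18 - 13 = 62

62 dB


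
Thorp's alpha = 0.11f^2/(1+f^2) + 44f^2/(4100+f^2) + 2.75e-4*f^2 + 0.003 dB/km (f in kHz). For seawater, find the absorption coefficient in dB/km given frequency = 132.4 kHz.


f^2 = 17529.76
alpha = 0.11*17529.76/(1+17529.76) + 44*17529.76/(4100+17529.76) + 2.75e-4*17529.76 + 0.003 = 40.593

40.593 dB/km


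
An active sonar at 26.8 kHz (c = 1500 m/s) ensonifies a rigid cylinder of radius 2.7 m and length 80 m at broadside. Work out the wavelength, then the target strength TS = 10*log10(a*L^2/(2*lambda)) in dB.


Step 1: lambda = c/f = 1500/26800 = 0.05597 m
Step 2: TS = 10*log10(a*L^2/(2*lambda)) = 10*log10(2.7*80^2/(2*0.05597)) = 51.89

51.89 dB


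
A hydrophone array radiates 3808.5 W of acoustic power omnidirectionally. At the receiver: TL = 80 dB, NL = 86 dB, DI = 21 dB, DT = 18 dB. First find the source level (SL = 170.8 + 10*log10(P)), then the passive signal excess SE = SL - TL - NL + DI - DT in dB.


Step 1: SL = 170.8 + 10*log10(3808.5) = 206.61 dB
Step 2: SE = SL - TL - NL + DI - DT = 206.61 - 80 - 86 + 21 - 18 = 43.61

43.61 dB


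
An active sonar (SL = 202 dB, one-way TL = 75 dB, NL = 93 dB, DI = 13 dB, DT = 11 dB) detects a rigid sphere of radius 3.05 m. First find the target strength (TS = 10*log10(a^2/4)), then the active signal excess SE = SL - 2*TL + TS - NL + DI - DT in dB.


Step 1: TS = 10*log10(3.05^2/4) = 3.67 dB
Step 2: SE = SL - 2*TL + TS - NL + DI - DT = 202 - 2*75 + (3.67) - 93 + 13 - 11 = -35.33

-35.33 dB


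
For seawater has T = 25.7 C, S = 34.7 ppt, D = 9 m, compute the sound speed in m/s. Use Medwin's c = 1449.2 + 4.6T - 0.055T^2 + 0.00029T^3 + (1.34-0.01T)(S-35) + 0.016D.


1535.83 m/s


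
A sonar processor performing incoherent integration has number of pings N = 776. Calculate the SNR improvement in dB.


Gain = 5*log10(776) = 14.45

14.45 dB


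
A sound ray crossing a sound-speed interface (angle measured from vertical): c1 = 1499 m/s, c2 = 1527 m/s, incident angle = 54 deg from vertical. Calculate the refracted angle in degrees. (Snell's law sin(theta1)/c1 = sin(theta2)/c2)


sin(theta2) = (c2/c1)*sin(theta1) = (1527/1499)*sin(54 deg) = 0.82413
theta2 = arcsin(0.82413) = 55.5

55.5 deg


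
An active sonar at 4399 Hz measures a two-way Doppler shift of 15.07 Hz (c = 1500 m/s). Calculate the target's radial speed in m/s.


From fd = 2*f*v/c, v = c*fd/(2*f) = 1500 * 15.07 / (2*4399) = 2.57

2.57 m/s


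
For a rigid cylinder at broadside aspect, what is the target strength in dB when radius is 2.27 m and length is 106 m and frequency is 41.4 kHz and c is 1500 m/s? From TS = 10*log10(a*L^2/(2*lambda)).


55.47 dB


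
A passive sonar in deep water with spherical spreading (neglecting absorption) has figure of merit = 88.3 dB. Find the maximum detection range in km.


At max range FOM = TL, so 20*log10(R) = 88.3
R = 10^(88.3/20) = 26001.6 m = 26.0 km

26.0 km


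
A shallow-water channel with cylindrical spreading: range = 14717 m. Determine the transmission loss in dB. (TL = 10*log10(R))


TL = 10*log10(14717) = 41.68

41.68 dB


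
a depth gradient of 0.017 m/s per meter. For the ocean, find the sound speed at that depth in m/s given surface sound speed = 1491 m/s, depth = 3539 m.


c = 1491 + 0.017 * 3539 = 1551.163

1551.163 m/s


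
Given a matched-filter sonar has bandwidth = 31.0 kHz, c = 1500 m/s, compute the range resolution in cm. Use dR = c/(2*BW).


2.42 cm


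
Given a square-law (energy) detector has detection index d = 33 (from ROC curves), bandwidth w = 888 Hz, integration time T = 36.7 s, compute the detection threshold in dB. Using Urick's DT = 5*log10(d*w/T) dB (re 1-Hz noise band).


14.51 dB


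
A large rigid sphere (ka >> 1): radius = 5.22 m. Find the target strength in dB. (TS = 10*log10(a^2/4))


TS = 10*log10(5.22^2 / 4) = 10*log10(6.8121) = 8.33

8.33 dB


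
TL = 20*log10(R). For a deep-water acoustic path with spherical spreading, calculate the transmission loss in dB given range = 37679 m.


TL = 20*log10(37679) = 91.52

91.52 dB


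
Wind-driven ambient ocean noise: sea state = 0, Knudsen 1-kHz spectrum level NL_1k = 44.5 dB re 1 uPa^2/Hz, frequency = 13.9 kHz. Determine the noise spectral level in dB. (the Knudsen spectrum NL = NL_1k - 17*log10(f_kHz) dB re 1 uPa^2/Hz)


25.07 dB


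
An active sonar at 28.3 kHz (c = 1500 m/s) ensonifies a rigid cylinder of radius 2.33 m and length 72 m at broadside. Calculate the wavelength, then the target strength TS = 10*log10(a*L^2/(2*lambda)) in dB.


Step 1: lambda = c/f = 1500/28300 = 0.053 m
Step 2: TS = 10*log10(a*L^2/(2*lambda)) = 10*log10(2.33*72^2/(2*0.053)) = 50.57

50.57 dB


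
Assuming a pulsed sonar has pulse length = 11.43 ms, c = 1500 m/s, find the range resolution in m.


dR = c*tau/2 = 1500 * 11.43e-3 / 2 = 8.5725

8.5725 m


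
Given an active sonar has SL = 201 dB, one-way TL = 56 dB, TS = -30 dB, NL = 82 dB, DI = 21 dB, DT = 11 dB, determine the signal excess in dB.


SE = SL - 2*TL + TS - NL + DI - DT = 201 - 2*56 + (-30) - 82 + 21 - 11 = -13

-13 dB


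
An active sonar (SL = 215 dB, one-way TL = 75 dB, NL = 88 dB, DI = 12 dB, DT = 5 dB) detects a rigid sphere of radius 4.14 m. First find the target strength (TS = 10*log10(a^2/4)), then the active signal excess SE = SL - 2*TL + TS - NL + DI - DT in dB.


Step 1: TS = 10*log10(4.14^2/4) = 6.32 dB
Step 2: SE = SL - 2*TL + TS - NL + DI - DT = 215 - 2*75 + (6.32) - 88 + 12 - 5 = -9.68

-9.68 dB


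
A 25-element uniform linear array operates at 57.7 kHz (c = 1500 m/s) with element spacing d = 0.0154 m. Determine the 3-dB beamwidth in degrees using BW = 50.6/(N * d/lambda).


Step 1: lambda = 1500/57700 = 0.026 m
Step 2: d/lambda = 0.0154/0.026 = 0.5923
Step 3: BW = 50.6/(N * d/lambda) = 50.6/(25 * 0.5923) = 3.42

3.42 deg


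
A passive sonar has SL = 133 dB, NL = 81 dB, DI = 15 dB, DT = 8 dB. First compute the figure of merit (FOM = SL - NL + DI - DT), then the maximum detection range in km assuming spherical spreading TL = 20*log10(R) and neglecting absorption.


Step 1: FOM = SL - NL + DI - DT = 133 - 81 + 15 - 8 = 59 dB
Step 2: at max range FOM = TL = 20*log10(R), so R = 10^(59/20) = 891.25 m = 0.89 km

0.89 km


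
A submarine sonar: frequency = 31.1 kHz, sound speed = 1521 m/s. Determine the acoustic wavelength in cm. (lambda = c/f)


lambda = c/f = 1521 / 31100 = 0.0489 m = 4.89 cm

4.89 cm


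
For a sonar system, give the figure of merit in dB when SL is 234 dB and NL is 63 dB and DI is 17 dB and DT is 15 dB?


FOM = SL - NL + DI - DT = 234 - 63 + 17 - 15 = 173

173 dB


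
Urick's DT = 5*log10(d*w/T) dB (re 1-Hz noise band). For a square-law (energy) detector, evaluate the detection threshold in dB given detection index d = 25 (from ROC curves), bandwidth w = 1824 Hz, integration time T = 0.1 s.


28.29 dB


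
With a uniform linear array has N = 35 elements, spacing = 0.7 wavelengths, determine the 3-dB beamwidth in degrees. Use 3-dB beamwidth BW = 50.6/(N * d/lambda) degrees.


BW = 50.6 / (35 * 0.7) = 50.6 / 24.5 = 2.07

2.07 deg


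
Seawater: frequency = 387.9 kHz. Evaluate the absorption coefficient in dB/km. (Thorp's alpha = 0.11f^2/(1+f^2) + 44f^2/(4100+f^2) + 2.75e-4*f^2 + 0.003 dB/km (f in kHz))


84.324 dB/km


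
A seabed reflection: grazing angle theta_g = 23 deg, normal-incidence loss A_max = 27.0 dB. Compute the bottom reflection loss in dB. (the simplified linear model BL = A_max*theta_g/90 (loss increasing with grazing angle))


BL = A_max * theta_g / 90 = 27.0 * 23 / 90 = 6.9

6.9 dB


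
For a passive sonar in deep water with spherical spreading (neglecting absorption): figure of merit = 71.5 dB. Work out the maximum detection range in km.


At max range FOM = TL, so 20*log10(R) = 71.5
R = 10^(71.5/20) = 3758.37 m = 3.76 km

3.76 km


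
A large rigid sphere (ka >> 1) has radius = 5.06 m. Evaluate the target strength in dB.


TS = 10*log10(5.06^2 / 4) = 10*log10(6.4009) = 8.06

8.06 dB


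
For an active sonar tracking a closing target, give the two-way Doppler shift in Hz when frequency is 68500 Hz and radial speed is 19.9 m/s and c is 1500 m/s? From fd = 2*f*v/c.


fd = 2*f*v/c = 2 * 68500 * 19.9 / 1500 = 1817.53

1817.53 Hz


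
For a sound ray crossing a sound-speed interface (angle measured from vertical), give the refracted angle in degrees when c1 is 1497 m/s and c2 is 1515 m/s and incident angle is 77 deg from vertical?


80.43 deg


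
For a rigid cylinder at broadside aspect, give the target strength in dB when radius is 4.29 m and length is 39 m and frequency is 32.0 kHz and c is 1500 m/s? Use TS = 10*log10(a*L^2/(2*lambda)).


48.43 dB


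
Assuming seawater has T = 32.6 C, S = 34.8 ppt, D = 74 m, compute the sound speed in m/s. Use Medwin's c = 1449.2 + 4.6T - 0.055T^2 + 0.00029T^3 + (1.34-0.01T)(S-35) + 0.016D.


c = 1449.2 + 4.6*32.6 - 0.055*32.6^2 + 0.00029*32.6^3 + (1.34 - 0.01*32.6)*(34.8 - 35) + 0.016*74 = 1551.74

1551.74 m/s


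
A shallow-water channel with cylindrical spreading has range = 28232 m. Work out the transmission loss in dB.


TL = 10*log10(28232) = 44.51

44.51 dB


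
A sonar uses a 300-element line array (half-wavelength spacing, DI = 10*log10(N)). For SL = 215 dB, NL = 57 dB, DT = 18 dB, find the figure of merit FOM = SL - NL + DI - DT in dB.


Step 1: DI = 10*log10(300) = 24.77 dB
Step 2: FOM = SL - NL + DI - DT = 215 - 57 + 24.77 - 18 = 164.77

164.77 dB


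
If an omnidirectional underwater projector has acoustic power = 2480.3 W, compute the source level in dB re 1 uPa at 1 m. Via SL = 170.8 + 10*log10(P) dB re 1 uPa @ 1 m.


SL = 170.8 + 10*log10(2480.3) = 170.8 + 33.95 = 204.75

204.75 dB


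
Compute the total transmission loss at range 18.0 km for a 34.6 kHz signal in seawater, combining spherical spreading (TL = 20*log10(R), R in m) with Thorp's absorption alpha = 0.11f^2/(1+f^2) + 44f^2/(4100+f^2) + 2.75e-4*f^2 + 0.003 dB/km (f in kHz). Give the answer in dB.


Step 1 (Thorp): alpha = 0.11*1197.16/(1+1197.16) + 44*1197.16/(4100+1197.16) + 2.75e-4*1197.16 + 0.003 = 10.3861 dB/km
Step 2: TL_spread = 20*log10(18000) = 85.11 dB
Step 3: TL_abs = alpha*R = 10.3861 * 18.0 = 186.95 dB
Step 4: TL_total = 85.11 + 186.95 = 272.06

272.06 dB


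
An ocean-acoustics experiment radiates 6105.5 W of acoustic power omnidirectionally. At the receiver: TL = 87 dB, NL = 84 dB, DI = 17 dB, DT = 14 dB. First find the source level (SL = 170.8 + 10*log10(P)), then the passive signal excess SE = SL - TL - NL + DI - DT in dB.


Step 1: SL = 170.8 + 10*log10(6105.5) = 208.66 dB
Step 2: SE = SL - TL - NL + DI - DT = 208.66 - 87 - 84 + 17 - 14 = 40.66

40.66 dB


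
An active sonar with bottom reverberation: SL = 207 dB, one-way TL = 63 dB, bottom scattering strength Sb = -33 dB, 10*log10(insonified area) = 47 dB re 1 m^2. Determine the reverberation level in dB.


RL = SL - 2*TL + Sb + 10*log10(A) = 207 - 2*63 + (-33) + 47 = 95

95 dB


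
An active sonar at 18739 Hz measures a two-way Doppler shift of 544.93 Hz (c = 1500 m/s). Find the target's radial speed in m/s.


21.81 m/s


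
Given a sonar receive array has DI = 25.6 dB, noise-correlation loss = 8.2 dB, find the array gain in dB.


AG = DI - L_corr = 25.6 - 8.2 = 17.4

17.4 dB


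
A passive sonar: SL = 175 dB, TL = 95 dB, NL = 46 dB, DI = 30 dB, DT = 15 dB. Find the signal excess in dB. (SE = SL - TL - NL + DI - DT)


49 dB


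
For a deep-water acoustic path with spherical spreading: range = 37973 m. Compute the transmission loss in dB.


TL = 20*log10(37973) = 91.59

91.59 dB


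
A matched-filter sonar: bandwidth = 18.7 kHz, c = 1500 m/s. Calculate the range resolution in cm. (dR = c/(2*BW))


dR = c/(2*BW) = 1500 / (2 * 18.7e3) = 0.0401 m = 4.01 cm

4.01 cm


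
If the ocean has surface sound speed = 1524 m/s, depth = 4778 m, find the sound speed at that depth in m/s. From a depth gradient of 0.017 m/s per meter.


c = 1524 + 0.017 * 4778 = 1605.226

1605.226 m/s


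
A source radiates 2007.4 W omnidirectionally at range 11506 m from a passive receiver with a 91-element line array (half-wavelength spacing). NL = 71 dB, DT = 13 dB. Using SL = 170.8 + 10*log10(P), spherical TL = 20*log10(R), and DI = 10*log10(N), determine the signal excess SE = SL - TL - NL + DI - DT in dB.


Step 1: SL = 170.8 + 10*log10(2007.4) = 203.83 dB
Step 2: TL = 20*log10(11506) = 81.22 dB
Step 3: DI = 10*log10(91) = 19.59 dB
Step 4: SE = SL - TL - NL + DI - DT = 203.83 - 81.22 - 71 + 19.59 - 13 = 58.2

58.2 dB


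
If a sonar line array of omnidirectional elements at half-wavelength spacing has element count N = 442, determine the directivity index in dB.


DI = 10*log10(442) = 26.45

26.45 dB


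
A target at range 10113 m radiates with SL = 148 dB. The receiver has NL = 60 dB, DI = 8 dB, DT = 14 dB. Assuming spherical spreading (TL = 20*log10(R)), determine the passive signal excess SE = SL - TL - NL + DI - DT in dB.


Step 1: TL = 20*log10(10113) = 80.1 dB
Step 2: SE = 148 - 80.1 - 60 + 8 - 14 = 1.9

1.9 dB


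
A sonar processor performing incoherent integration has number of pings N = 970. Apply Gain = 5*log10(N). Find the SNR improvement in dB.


Gain = 5*log10(970) = 14.93

14.93 dB


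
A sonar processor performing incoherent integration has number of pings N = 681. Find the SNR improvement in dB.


Gain = 5*log10(681) = 14.17

14.17 dB


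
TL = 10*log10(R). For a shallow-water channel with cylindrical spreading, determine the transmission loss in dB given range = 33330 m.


45.23 dB


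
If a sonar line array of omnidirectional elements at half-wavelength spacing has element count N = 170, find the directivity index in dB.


22.3 dB


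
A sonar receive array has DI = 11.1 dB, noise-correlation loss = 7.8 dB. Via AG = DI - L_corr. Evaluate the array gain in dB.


3.3 dB


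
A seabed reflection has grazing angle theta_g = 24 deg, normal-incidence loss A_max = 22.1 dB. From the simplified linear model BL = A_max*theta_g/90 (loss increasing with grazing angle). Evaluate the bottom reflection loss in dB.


BL = A_max * theta_g / 90 = 22.1 * 24 / 90 = 5.89

5.89 dB


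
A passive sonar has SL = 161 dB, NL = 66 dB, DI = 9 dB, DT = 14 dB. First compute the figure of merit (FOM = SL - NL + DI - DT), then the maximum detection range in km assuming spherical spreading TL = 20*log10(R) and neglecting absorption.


Step 1: FOM = SL - NL + DI - DT = 161 - 66 + 9 - 14 = 90 dB
Step 2: at max range FOM = TL = 20*log10(R), so R = 10^(90/20) = 31622.78 m = 31.62 km

31.62 km


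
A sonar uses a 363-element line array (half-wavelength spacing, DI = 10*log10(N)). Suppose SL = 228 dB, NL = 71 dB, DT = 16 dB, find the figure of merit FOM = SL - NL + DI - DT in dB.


166.6 dB


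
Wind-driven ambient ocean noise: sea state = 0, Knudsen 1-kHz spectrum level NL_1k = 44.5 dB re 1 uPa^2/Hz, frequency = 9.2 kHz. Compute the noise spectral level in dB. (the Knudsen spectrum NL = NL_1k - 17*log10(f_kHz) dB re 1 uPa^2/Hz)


NL = NL_1k - 17*log10(f_kHz) = 44.5 - 17*log10(9.2) = 44.5 - (16.38) = 28.12

28.12 dB


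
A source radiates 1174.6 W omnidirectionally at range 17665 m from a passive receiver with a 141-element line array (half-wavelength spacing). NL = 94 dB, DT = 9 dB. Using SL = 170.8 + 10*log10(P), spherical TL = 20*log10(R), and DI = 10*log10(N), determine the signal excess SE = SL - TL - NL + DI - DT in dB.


Step 1: SL = 170.8 + 10*log10(1174.6) = 201.5 dB
Step 2: TL = 20*log10(17665) = 84.94 dB
Step 3: DI = 10*log10(141) = 21.49 dB
Step 4: SE = SL - TL - NL + DI - DT = 201.5 - 84.94 - 94 + 21.49 - 9 = 35.05

35.05 dB


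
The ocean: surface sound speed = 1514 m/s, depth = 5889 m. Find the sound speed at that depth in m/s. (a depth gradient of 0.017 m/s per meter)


c = 1514 + 0.017 * 5889 = 1614.113

1614.113 m/s


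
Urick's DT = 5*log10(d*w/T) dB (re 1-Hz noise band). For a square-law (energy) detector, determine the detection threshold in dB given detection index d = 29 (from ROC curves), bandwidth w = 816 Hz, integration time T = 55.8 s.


DT = 5*log10(d*w/T) = 5*log10(29 * 816 / 55.8) = 5*log10(424.09) = 13.14

13.14 dB


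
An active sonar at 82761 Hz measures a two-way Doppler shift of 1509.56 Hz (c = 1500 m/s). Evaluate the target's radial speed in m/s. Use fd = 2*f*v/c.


From fd = 2*f*v/c, v = c*fd/(2*f) = 1500 * 1509.56 / (2*82761) = 13.68

13.68 m/s


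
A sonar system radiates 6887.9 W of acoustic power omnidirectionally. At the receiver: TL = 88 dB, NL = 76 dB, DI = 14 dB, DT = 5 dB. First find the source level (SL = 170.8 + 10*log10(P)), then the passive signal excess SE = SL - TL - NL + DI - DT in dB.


Step 1: SL = 170.8 + 10*log10(6887.9) = 209.18 dB
Step 2: SE = SL - TL - NL + DI - DT = 209.18 - 88 - 76 + 14 - 5 = 54.18

54.18 dB


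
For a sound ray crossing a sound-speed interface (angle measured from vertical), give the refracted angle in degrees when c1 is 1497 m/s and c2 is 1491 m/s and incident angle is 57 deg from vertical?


sin(theta2) = (c2/c1)*sin(theta1) = (1491/1497)*sin(57 deg) = 0.83531
theta2 = arcsin(0.83531) = 56.65

56.65 deg


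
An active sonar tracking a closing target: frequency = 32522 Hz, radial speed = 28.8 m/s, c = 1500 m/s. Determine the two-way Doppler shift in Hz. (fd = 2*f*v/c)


1248.84 Hz


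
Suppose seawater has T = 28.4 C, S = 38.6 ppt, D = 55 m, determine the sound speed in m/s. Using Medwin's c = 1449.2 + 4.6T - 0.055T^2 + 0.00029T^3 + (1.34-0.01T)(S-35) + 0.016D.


1546.8 m/s


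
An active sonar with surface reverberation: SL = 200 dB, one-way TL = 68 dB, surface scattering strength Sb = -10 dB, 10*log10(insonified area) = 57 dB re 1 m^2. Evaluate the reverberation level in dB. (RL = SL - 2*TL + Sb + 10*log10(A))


111 dB


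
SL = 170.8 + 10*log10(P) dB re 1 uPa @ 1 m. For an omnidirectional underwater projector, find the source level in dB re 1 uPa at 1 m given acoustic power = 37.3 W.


186.52 dB


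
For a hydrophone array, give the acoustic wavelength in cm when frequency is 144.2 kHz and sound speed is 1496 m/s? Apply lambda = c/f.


1.04 cm


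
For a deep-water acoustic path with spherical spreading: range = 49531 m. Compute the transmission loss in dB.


TL = 20*log10(49531) = 93.9

93.9 dB


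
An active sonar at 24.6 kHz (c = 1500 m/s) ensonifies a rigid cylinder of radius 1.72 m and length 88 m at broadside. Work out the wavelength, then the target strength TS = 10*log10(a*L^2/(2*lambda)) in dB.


Step 1: lambda = c/f = 1500/24600 = 0.06098 m
Step 2: TS = 10*log10(a*L^2/(2*lambda)) = 10*log10(1.72*88^2/(2*0.06098)) = 50.38

50.38 dB


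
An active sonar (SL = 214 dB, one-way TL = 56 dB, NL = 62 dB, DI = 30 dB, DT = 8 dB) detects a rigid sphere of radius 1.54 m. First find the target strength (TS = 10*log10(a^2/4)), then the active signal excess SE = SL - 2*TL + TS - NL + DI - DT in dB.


Step 1: TS = 10*log10(1.54^2/4) = -2.27 dB
Step 2: SE = SL - 2*TL + TS - NL + DI - DT = 214 - 2*56 + (-2.27) - 62 + 30 - 8 = 59.73

59.73 dB


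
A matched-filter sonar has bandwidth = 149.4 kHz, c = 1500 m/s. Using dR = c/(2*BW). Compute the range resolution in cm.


dR = c/(2*BW) = 1500 / (2 * 149.4e3) = 0.005 m = 0.5 cm

0.5 cm


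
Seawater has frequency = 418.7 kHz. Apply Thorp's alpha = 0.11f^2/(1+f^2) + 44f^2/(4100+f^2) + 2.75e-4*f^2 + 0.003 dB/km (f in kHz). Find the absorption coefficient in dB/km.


f^2 = 175309.69
alpha = 0.11*175309.69/(1+175309.69) + 44*175309.69/(4100+175309.69) + 2.75e-4*175309.69 + 0.003 = 91.318

91.318 dB/km


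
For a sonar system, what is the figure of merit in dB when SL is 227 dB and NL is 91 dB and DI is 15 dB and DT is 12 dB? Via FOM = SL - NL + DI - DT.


FOM = SL - NL + DI - DT = 227 - 91 + 15 - 12 = 139

139 dB


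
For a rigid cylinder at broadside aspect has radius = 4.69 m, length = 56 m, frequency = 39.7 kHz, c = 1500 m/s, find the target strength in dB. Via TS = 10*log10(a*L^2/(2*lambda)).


52.89 dB


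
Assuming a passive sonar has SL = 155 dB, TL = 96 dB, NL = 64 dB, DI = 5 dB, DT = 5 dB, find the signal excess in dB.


SE = SL - TL - NL + DI - DT = 155 - 96 - 64 + 5 - 5 = -5

-5 dB


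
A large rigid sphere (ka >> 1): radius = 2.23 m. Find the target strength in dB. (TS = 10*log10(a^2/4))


0.95 dB


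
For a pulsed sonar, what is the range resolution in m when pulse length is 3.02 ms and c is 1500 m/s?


2.265 m


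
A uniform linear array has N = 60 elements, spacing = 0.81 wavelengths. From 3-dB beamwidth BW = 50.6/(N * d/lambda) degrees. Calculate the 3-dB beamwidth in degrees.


BW = 50.6 / (60 * 0.81) = 50.6 / 48.6 = 1.04

1.04 deg


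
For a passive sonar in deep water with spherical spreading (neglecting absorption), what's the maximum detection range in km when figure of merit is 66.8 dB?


At max range FOM = TL, so 20*log10(R) = 66.8
R = 10^(66.8/20) = 2187.76 m = 2.19 km

2.19 km


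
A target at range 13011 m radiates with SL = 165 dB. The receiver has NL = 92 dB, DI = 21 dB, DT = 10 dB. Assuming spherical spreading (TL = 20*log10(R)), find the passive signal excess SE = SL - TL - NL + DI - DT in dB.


1.71 dB


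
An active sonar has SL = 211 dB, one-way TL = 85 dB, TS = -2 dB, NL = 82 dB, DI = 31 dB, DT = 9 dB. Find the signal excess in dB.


SE = SL - 2*TL + TS - NL + DI - DT = 211 - 2*85 + (-2) - 82 + 31 - 9 = -21

-21 dB


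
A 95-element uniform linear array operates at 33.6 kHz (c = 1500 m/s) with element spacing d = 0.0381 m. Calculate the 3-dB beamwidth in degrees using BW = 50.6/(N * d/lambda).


0.62 deg


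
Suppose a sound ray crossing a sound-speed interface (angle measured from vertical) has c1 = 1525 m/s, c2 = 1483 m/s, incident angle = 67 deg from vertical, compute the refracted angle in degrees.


sin(theta2) = (c2/c1)*sin(theta1) = (1483/1525)*sin(67 deg) = 0.89515
theta2 = arcsin(0.89515) = 63.53

63.53 deg


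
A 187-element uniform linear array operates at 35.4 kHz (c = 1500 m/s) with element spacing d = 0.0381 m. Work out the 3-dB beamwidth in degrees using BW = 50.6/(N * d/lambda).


Step 1: lambda = 1500/35400 = 0.04237 m
Step 2: d/lambda = 0.0381/0.04237 = 0.8992
Step 3: BW = 50.6/(N * d/lambda) = 50.6/(187 * 0.8992) = 0.3

0.3 deg


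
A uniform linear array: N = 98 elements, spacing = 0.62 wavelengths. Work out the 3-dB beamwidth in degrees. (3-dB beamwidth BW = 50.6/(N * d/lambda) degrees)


BW = 50.6 / (98 * 0.62) = 50.6 / 60.76 = 0.83

0.83 deg


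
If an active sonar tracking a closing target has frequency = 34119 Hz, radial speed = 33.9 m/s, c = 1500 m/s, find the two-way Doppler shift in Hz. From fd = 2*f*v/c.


fd = 2*f*v/c = 2 * 34119 * 33.9 / 1500 = 1542.18

1542.18 Hz


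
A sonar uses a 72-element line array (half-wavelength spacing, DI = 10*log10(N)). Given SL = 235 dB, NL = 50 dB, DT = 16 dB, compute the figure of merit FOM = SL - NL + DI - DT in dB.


187.57 dB


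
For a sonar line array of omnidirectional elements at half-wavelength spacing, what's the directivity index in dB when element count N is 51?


17.08 dB


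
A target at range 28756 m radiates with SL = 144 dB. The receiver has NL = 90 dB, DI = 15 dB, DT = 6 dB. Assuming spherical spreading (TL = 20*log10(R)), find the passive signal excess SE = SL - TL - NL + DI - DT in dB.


Step 1: TL = 20*log10(28756) = 89.17 dB
Step 2: SE = 144 - 89.17 - 90 + 15 - 6 = -26.17

-26.17 dB


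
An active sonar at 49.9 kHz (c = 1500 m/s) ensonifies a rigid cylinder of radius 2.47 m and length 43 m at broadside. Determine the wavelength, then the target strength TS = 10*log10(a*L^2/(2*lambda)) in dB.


Step 1: lambda = c/f = 1500/49900 = 0.03006 m
Step 2: TS = 10*log10(a*L^2/(2*lambda)) = 10*log10(2.47*43^2/(2*0.03006)) = 48.81

48.81 dB


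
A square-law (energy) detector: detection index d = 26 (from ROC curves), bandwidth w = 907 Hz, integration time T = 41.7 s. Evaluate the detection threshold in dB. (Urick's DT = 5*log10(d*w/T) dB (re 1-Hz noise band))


13.76 dB


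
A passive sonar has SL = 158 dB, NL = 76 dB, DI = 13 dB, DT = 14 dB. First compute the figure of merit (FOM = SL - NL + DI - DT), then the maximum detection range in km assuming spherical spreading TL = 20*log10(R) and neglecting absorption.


Step 1: FOM = SL - NL + DI - DT = 158 - 76 + 13 - 14 = 81 dB
Step 2: at max range FOM = TL = 20*log10(R), so R = 10^(81/20) = 11220.18 m = 11.22 km

11.22 km


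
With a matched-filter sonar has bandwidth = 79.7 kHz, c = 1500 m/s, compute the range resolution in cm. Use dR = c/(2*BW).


dR = c/(2*BW) = 1500 / (2 * 79.7e3) = 0.0094 m = 0.94 cm

0.94 cm


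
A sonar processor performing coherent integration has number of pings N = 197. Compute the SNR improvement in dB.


Gain = 10*log10(197) = 22.94

22.94 dB


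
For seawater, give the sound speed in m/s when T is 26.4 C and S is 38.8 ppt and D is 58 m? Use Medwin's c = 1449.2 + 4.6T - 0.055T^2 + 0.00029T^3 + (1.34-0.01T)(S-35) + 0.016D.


1542.66 m/s


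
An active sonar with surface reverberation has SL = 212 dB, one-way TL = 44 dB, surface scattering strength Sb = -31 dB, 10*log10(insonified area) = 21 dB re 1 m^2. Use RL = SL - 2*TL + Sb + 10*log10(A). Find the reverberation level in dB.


RL = SL - 2*TL + Sb + 10*log10(A) = 212 - 2*44 + (-31) + 21 = 114

114 dB


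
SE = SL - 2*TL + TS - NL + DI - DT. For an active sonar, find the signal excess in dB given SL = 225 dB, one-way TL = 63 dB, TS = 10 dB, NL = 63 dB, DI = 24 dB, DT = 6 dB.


SE = SL - 2*TL + TS - NL + DI - DT = 225 - 2*63 + (10) - 63 + 24 - 6 = 64

64 dB


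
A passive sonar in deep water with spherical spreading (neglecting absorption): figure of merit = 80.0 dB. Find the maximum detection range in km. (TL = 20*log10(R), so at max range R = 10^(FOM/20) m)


At max range FOM = TL, so 20*log10(R) = 80.0
R = 10^(80.0/20) = 10000.0 m = 10.0 km

10.0 km


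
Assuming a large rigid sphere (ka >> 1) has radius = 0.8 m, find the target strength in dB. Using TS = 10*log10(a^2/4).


TS = 10*log10(0.8^2 / 4) = 10*log10(0.16) = -7.96

-7.96 dB


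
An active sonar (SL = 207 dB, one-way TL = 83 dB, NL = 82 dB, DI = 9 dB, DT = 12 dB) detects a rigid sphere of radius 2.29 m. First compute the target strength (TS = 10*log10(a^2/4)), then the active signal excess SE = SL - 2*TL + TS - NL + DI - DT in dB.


Step 1: TS = 10*log10(2.29^2/4) = 1.18 dB
Step 2: SE = SL - 2*TL + TS - NL + DI - DT = 207 - 2*83 + (1.18) - 82 + 9 - 12 = -42.82

-42.82 dB


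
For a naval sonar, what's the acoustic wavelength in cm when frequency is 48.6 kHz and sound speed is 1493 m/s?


3.07 cm


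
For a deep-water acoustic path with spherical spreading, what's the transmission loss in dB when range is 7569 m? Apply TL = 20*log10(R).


TL = 20*log10(7569) = 77.58

77.58 dB


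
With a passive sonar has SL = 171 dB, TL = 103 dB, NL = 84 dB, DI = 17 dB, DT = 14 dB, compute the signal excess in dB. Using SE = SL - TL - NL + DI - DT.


SE = SL - TL - NL + DI - DT = 171 - 103 - 84 + 17 - 14 = -13

-13 dB


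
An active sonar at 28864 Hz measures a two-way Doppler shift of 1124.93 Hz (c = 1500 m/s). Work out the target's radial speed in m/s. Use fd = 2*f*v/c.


29.23 m/s


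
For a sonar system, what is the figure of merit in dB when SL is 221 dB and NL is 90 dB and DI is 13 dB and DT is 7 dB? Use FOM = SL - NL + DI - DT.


137 dB


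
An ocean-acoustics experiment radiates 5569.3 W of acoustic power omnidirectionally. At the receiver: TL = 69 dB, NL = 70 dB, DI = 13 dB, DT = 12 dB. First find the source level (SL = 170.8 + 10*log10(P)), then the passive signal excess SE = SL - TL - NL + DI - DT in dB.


Step 1: SL = 170.8 + 10*log10(5569.3) = 208.26 dB
Step 2: SE = SL - TL - NL + DI - DT = 208.26 - 69 - 70 + 13 - 12 = 70.26

70.26 dB


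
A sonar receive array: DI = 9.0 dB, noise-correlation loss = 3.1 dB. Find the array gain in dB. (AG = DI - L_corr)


AG = DI - L_corr = 9.0 - 3.1 = 5.9

5.9 dB


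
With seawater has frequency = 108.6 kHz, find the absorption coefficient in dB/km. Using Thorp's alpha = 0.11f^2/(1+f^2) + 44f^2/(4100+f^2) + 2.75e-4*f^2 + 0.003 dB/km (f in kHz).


36.006 dB/km


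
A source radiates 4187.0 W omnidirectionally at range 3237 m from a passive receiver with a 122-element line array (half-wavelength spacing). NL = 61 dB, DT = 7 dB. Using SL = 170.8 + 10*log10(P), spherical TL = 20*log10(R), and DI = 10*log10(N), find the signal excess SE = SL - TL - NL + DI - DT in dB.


89.68 dB


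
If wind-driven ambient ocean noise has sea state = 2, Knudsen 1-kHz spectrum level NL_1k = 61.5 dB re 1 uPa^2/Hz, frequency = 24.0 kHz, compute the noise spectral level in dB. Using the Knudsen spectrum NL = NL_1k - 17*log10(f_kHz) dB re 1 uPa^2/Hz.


NL = NL_1k - 17*log10(f_kHz) = 61.5 - 17*log10(24.0) = 61.5 - (23.46) = 38.04

38.04 dB


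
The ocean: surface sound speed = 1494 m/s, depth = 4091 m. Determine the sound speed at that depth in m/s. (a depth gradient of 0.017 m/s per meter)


c = 1494 + 0.017 * 4091 = 1563.547

1563.547 m/s


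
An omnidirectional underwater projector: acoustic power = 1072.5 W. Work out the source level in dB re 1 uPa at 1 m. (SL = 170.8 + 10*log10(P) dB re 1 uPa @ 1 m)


SL = 170.8 + 10*log10(1072.5) = 170.8 + 30.3 = 201.1

201.1 dB


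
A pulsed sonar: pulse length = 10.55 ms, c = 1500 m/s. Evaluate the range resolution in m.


dR = c*tau/2 = 1500 * 10.55e-3 / 2 = 7.9125

7.9125 m


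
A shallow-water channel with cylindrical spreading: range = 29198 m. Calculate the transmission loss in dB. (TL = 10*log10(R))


TL = 10*log10(29198) = 44.65

44.65 dB


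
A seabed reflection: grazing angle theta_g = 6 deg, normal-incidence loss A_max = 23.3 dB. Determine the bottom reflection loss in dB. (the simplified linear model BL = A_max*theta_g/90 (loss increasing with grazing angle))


BL = A_max * theta_g / 90 = 23.3 * 6 / 90 = 1.55

1.55 dB


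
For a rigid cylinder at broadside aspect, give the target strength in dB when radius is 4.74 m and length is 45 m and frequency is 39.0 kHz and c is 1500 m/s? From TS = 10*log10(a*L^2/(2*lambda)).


50.96 dB


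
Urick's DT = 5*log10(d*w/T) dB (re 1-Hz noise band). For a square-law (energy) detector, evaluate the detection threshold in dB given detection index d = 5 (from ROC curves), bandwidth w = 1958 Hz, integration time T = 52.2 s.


DT = 5*log10(d*w/T) = 5*log10(5 * 1958 / 52.2) = 5*log10(187.55) = 11.37

11.37 dB


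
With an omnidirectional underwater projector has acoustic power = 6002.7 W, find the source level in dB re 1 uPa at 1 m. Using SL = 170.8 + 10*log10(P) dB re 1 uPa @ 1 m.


208.58 dB


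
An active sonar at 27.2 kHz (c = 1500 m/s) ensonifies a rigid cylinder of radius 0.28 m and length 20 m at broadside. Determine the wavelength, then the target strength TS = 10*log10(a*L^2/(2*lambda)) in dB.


Step 1: lambda = c/f = 1500/27200 = 0.05515 m
Step 2: TS = 10*log10(a*L^2/(2*lambda)) = 10*log10(0.28*20^2/(2*0.05515)) = 30.07

30.07 dB
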